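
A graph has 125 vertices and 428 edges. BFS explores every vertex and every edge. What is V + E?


A full BFS traversal dequeues each vertex once and examines each edge once.
Vertex visits: 125
Edge visits: 428
V + E = 125 + 428 = 553


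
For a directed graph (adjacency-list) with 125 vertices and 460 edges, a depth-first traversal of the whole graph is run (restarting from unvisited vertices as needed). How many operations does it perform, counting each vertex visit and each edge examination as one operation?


A full DFS traversal visits each vertex once and examines each edge once.
V = 125
E = 460
Sum = 125 + 460 = 585


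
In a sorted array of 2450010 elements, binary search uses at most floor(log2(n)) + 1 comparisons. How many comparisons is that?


Halving sequence: 2450010 -> 1225005 -> 612502 -> 306251 -> 153125 -> 76562 -> 38281 -> 19140 -> 9570 -> 4785 -> 2392 -> 1196 -> 598 -> 299 -> 149 -> 74 -> 37 -> 18 -> 9 -> 4 -> 2 -> 1
Number of halvings = 21
Max comparisons = 21 + 1 = 22


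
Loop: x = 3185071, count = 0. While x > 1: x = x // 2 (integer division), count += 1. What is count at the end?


The variable x halves each step:
x = 3185071 -> 1592535 -> 796267 -> 398133 -> 199066 -> 99533 -> 49766 -> 24883 -> 12441 -> 6220 -> 3110 -> 1555 -> 777 -> 388 -> 194 -> 97 -> 48 -> 24 -> 12 -> 6 -> 3 -> 1
Number of halvings = floor(log2(3185071)) = 21


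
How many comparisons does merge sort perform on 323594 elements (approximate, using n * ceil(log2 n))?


Recursion depth: ceil(log2(323594)) = 19
Each recursion level merges n = 323594 elements
Total = 323594 * 19 = 6148286


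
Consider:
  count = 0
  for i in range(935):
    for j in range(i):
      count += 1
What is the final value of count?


For each i, the inner loop runs i times:
  i=0: inner runs 0 times
  i=1: inner runs 1 time
  i=2: inner runs 2 times
  i=3: inner runs 3 times
  i=4: inner runs 4 times
  i=5: inner runs 5 times
  i=6: inner runs 6 times
  i=7: inner runs 7 times
  ...
Total = 0 + 1 + 2 + ... + 934 = 935*(935-1)/2 = 436645


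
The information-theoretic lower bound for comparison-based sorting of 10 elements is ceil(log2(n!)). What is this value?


A binary decision tree of height h has at most 2^h leaves and needs at least n! of them, so h >= ceil(log2(n!)).
Compute 10! as a running product:
  x2 = 2, x3 = 6, x4 = 24, x5 = 120
  x6 = 720, x7 = 5040, x8 = 40320, x9 = 362880
  x10 = 3628800
10! = 3628800
Bracket between powers of 2:
  2^21 = 2097152 < 3628800 <= 4194304 = 2^22
So ceil(log2(10!)) = 22


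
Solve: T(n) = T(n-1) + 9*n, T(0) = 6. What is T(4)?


Expanding the recurrence:
T(4) = T(3) + 9*4
       = T(2) + 9*3 + 9*4
       ...
       = T(0) + 9*(1 + 2 + ... + 4)
       = 6 + 9 * 4*5/2
       = 6 + 9 * 10
       = 6 + 90 = 96


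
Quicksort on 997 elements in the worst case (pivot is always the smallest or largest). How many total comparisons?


In the worst case, each partition step picks the worst pivot:
  Partition 1: 996 comparisons (n-1 elements to compare)
  Partition 2: 995 comparisons
  Partition 3: 994 comparisons
  Partition 4: 993 comparisons
  Partition 5: 992 comparisons
  ...
  Last partition: 0 comparisons
Total = (n-1) + (n-2) + ... + 1 + 0 = n*(n-1)/2
= 997*996/2 = 496506


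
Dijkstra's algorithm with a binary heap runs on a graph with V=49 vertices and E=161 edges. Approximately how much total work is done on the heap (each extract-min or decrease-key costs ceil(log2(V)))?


Dijkstra with a binary heap: each vertex is extracted once, each edge may relax once.
Each heap operation costs O(log V).
V + E = 49 + 161 = 210
ceil(log2(49)) = 6 (since 2^5 = 32 < 49 <= 64 = 2^6)
Total heap work = (V+E) * ceil(log2(V)) = 210 * 6 = 1260


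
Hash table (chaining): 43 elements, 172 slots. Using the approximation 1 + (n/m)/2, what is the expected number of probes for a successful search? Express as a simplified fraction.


Computing expected probes:
alpha = 43/172
= 1 + alpha/2
= 1 + 43/(2*172)
= (2*172 + 43) / (2*172)
= 387/344 = 9/8


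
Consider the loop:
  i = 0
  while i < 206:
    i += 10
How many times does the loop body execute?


Starting at i = 0, each iteration adds 10.
Iterations until i >= 206:
  Iteration 1: i = 0 -> i = 10
  Iteration 2: i = 10 -> i = 20
  Iteration 3: i = 20 -> i = 30
  Iteration 4: i = 30 -> i = 40
  Iteration 5: i = 40 -> i = 50
  Iteration 6: i = 50 -> i = 60
  Iteration 7: i = 60 -> i = 70
  Iteration 8: i = 70 -> i = 80
  ... continuing ...
Total iterations = ceil(206/10) = 21


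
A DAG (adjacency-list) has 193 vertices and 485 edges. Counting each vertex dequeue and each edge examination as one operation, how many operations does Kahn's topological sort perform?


V = 193 (vertex processing)
E = 485 (edge processing)
V + E = 193 + 485 = 678


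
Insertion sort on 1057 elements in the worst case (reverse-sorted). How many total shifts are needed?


In the worst case (reverse-sorted), each element shifts past all previous:
  Element 1: 1 shifts
  Element 2: 2 shifts
  Element 3: 3 shifts
  Element 4: 4 shifts
  Element 5: 5 shifts
  ...
  Element 1056: 1056 shifts
Total = 1 + 2 + ... + 1056
= 1057*(1057-1)/2 = 558096


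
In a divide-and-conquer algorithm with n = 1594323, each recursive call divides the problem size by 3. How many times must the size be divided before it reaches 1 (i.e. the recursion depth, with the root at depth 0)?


Number of divisions = log_3(1594323)
Sizes: 1594323 -> 531441 -> 177147 -> 59049 -> 19683 -> 6561 -> 2187 -> 729 -> 243 -> 81 -> 27 -> 9 -> 3 -> 1 (13 divisions)
Recursion depth = 13


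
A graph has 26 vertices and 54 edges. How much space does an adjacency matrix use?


Adjacency matrix: V x V grid of entries
Space = V^2 = 26^2 = 26 * 26 = 676


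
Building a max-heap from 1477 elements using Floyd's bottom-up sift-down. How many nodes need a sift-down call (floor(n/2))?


In a heap of 1477 elements (0-indexed array):
  Last element index: 1476
  Parent of last element: floor((1476 - 1) / 2) = 737
  Internal nodes: indices 0 to 737
  Count = floor(1477/2) = 738


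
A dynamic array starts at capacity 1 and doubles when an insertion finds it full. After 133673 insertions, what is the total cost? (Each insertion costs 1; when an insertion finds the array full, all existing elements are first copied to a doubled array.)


Insertion cost: 133673 (one per element)
Resizes occur just before inserting elements 2, 3, 5, 9, ...
Elements copied at each resize: 1 + 2 + 4 + 8 + 16 + 32 + 64 + 128 + 256 + 512 + 1024 + 2048 + 4096 + 8192 + 16384 + 32768 + 65536 + 131072
Sum of copies = 262143 (geometric series: 2^k - 1)
Total = 133673 + 262143 = 395816


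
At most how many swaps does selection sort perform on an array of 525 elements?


Each of the 524 passes places one element in its final position.
Pass 1: swap minimum into position 0
Pass 2: swap minimum of remaining into position 1
...
Pass 524: last two elements, one swap
Maximum swaps = 525 - 1 = 524


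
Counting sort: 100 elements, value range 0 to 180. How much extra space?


n = 100 (output array)
k = 181 (count array for 181 distinct values)
Extra space = 100 + 181 = 281


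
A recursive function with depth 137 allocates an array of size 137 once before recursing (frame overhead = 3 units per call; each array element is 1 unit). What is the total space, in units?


Array allocation: 137 units (allocated once)
Stack frames: 137 deep * 3 per frame = 411 units
Total = 137 + 411 = 548


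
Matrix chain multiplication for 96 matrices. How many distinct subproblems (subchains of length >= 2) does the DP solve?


Subproblems are indexed by (i, j) where i < j.
Number of such pairs = n*(n-1)/2
= 96 * 95 / 2
= 4560


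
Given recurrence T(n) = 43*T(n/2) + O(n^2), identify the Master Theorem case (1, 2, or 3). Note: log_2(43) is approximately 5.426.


Master Theorem parameters: a=43, b=2, c=2
log_b(a) = 5.426
Compare b^c with a: 2^2 = 4 < 43, so c < log_b(a).
Comparing c=2 vs log_b(a)=5.426:
2 < 5.426 => Case 1
Result: T(n) = O(n^(log_2 43)) ~ O(n^5.426)
Master Theorem case = 1


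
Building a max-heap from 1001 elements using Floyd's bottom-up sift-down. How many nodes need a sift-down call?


In a heap of 1001 elements (0-indexed array):
  Last element index: 1000
  Parent of last element: floor((1000 - 1) / 2) = 499
  Internal nodes: indices 0 to 499
  Count = floor(1001/2) = 500


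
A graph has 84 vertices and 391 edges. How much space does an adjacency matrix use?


Adjacency matrix: V x V grid of entries
Space = V^2 = 84^2 = 84 * 84 = 7056


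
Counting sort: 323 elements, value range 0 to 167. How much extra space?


n = 323 (output array)
k = 168 (count array for 168 distinct values)
Extra space = 323 + 168 = 491


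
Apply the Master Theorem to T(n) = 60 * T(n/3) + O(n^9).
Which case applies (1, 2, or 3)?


The Master Theorem: T(n) = a*T(n/b) + O(n^c)
  a = 60, b = 3, c = 9
log_b(a) = log_3(60) ~ 3.727
Compare b^c with a: 3^9 = 19683 > 60, so c > log_b(a).
Since c > log_b(a), Case 3 applies.
T(n) = O(n^9)
Master Theorem case = 3


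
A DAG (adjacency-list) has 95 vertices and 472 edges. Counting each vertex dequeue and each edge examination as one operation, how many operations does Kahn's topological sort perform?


V = 95 (vertex processing)
E = 472 (edge processing)
V + E = 95 + 472 = 567


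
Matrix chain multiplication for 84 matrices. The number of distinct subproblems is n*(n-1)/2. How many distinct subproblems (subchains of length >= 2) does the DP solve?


Subproblems are indexed by (i, j) where i < j.
Number of such pairs = n*(n-1)/2
= 84 * 83 / 2
= 3486


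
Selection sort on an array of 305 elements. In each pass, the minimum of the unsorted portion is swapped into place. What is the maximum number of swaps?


Selection sort performs one swap per pass:
  Pass 1: find min in positions 0 to 304, swap with position 0
  Pass 2: find min in positions 1 to 304, swap with position 1
  Pass 3: find min in positions 2 to 304, swap with position 2
  Pass 4: find min in positions 3 to 304, swap with position 3
  Pass 5: find min in positions 4 to 304, swap with position 4
  ... (299 more passes)
Total passes (and swaps) = n - 1 = 305 - 1 = 304


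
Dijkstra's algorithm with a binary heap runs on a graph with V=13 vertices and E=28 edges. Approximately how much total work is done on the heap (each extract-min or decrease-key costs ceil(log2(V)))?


Dijkstra with a binary heap: each vertex is extracted once, each edge may relax once.
Each heap operation costs O(log V).
V + E = 13 + 28 = 41
ceil(log2(13)) = 4 (since 2^3 = 8 < 13 <= 16 = 2^4)
Total heap work = (V+E) * ceil(log2(V)) = 41 * 4 = 164


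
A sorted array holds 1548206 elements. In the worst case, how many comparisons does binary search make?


Halving sequence: 1548206 -> 774103 -> 387051 -> 193525 -> 96762 -> 48381 -> 24190 -> 12095 -> 6047 -> 3023 -> 1511 -> 755 -> 377 -> 188 -> 94 -> 47 -> 23 -> 11 -> 5 -> 2 -> 1
Number of halvings = 20
Max comparisons = 20 + 1 = 21


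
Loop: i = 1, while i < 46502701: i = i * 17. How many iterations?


i multiplies by 17 each step:
i = 1 -> 17 -> 289 -> 4913 -> 83521 -> 1419857 -> 24137569 -> 410338673 (stop)
Iterations = ceil(log_17(46502701)) = 7


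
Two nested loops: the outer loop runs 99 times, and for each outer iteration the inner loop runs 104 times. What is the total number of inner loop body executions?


Outer loop: 99 iterations
Inner loop: 104 iterations per outer iteration
Total = 99 * 104 = 10296


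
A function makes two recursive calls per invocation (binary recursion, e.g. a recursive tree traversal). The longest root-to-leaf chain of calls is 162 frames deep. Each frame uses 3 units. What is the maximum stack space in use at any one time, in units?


Binary recursion: the two calls run one after the other, so only one root-to-leaf chain of frames is on the stack at a time.
Maximum depth (longest chain) = 162 frames
Each frame = 3 units
Max stack space = 162 * 3 = 486


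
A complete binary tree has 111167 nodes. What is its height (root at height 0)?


In a complete binary tree, level k holds nodes 2^k .. 2^(k+1)-1 (1-indexed).
Height = floor(log2(n)) = floor(log2(111167)) = 16
Check: 2^16 = 65536 <= 111167 < 131072 = 2^17


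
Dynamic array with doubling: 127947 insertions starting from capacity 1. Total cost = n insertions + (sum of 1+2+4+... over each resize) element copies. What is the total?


n = 127947
Insertion costs: 127947
Resizes copy 1, 2, 4, ... up to the largest power of 2 that is <= n-1 = 127946, i.e. 65536.
Copy costs = 1 + 2 + 4 + 8 + 16 + 32 + 64 + 128 + 256 + 512 + 1024 + 2048 + 4096 + 8192 + 16384 + 32768 + 65536 = 131071
Total = 127947 + 131071 = 259018


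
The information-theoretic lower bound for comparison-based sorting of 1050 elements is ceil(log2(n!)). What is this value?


A binary decision tree of height h has at most 2^h leaves and needs at least n! of them, so h >= ceil(log2(n!)).
1050! is far too large to multiply out, so use Stirling's series:
  ln(n!) ~ n ln n - n + (1/2) ln(2 pi n) + 1/(12n)  (error below 1/(360 n^3), negligible here)
  ln(1050) = 6.9565454
  n ln n = 1050 * 6.9565454 = 7304.3727
  (1/2) ln(2 pi * 1050) = (1/2) ln(6597.3446) = 4.3972
  1/(12*1050) = 0.0001
  ln(1050!) ~ 7304.3727 - 1050 + 4.3972 + 0.0001 = 6258.7700
Convert to base 2: log2(1050!) = 6258.7700 / ln 2 = 6258.7700 / 0.69314718 = 9029.4964
ceil(9029.4964) = 9030


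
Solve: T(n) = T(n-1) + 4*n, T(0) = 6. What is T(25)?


Expanding the recurrence:
T(25) = T(24) + 4*25
       = T(23) + 4*24 + 4*25
       ...
       = T(0) + 4*(1 + 2 + ... + 25)
       = 6 + 4 * 25*26/2
       = 6 + 4 * 325
       = 6 + 1300 = 1306


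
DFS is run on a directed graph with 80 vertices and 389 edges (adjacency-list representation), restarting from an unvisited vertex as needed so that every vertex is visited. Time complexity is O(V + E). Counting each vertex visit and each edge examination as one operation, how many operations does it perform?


A full DFS traversal processes each vertex exactly once (push/pop on stack).
Each directed edge is examined once.
V = 80, E = 389
V + E = 469


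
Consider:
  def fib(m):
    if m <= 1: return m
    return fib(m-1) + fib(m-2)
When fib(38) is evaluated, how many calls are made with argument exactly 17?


Let N(m) = number of times fib(m) is called while evaluating fib(38).
N(38) = 1 (the initial call).
N(37) = 1 (only fib(38) calls it).
For 1 <= m <= 36: fib(m) is called by fib(m+1) and fib(m+2), so
  N(m) = N(m+1) + N(m+2).
fib(0) is called only by fib(2), so N(0) = N(2).
Walk down from m=38:
  N(38)=1, N(37)=1, N(36)=2, N(35)=3, N(34)=5, N(33)=8, N(32)=13, N(31)=21, N(30)=34, N(29)=55, N(28)=89, N(27)=144, N(26)=233, N(25)=377, N(24)=610, N(23)=987, N(22)=1597, N(21)=2584, N(20)=4181, N(19)=6765, N(18)=10946, N(17)=17711
N(17) = 17711


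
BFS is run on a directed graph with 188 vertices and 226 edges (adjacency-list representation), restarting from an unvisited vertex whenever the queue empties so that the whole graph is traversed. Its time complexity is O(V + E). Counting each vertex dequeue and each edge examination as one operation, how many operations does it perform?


A full BFS traversal dequeues each vertex exactly once and examines each directed edge exactly once.
V = 188 (vertex processing cost)
E = 226 (edge examination cost)
Total operations proportional to V + E = 188 + 226 = 414


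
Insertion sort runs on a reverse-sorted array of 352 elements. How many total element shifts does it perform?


Sum of shifts = 1 + 2 + 3 + ... + 351
= 352 * 351 / 2
= 123552 / 2
= 61776


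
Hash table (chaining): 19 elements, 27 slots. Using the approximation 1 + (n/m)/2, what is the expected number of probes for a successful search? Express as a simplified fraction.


Computing expected probes:
alpha = 19/27
= 1 + alpha/2
= 1 + 19/(2*27)
= (2*27 + 19) / (2*27)
= 73/54


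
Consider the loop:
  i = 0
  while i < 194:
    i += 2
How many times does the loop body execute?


Starting at i = 0, each iteration adds 2.
Iterations until i >= 194:
  Iteration 1: i = 0 -> i = 2
  Iteration 2: i = 2 -> i = 4
  Iteration 3: i = 4 -> i = 6
  Iteration 4: i = 6 -> i = 8
  Iteration 5: i = 8 -> i = 10
  Iteration 6: i = 10 -> i = 12
  Iteration 7: i = 12 -> i = 14
  Iteration 8: i = 14 -> i = 16
  ... continuing ...
Total iterations = ceil(194/2) = 97


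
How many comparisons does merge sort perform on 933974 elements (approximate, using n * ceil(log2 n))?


Recursion depth: ceil(log2(933974)) = 20
Each recursion level merges n = 933974 elements
Total = 933974 * 20 = 18679480


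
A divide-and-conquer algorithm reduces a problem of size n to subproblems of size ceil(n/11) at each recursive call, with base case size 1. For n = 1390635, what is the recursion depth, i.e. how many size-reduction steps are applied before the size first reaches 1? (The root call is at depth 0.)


Each step divides the size by 11 (rounding up); after k steps the size is ceil(n/11^k), which equals 1 exactly when 11^k >= n.
So the depth is the smallest k with 11^k >= 1390635, i.e. ceil(log_11(1390635)).
11^5 = 161051 < 1390635 <= 1771561 = 11^6
Recursion depth = 6


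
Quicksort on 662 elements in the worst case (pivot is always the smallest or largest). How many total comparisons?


In the worst case, each partition step picks the worst pivot:
  Partition 1: 661 comparisons (n-1 elements to compare)
  Partition 2: 660 comparisons
  Partition 3: 659 comparisons
  Partition 4: 658 comparisons
  Partition 5: 657 comparisons
  ...
  Last partition: 0 comparisons
Total = (n-1) + (n-2) + ... + 1 + 0 = n*(n-1)/2
= 662*661/2 = 218791


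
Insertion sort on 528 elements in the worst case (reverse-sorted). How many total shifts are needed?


In the worst case (reverse-sorted), each element shifts past all previous:
  Element 1: 1 shifts
  Element 2: 2 shifts
  Element 3: 3 shifts
  Element 4: 4 shifts
  Element 5: 5 shifts
  ...
  Element 527: 527 shifts
Total = 1 + 2 + ... + 527
= 528*(528-1)/2 = 139128


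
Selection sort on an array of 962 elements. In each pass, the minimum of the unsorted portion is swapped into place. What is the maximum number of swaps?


Selection sort performs one swap per pass:
  Pass 1: find min in positions 0 to 961, swap with position 0
  Pass 2: find min in positions 1 to 961, swap with position 1
  Pass 3: find min in positions 2 to 961, swap with position 2
  Pass 4: find min in positions 3 to 961, swap with position 3
  Pass 5: find min in positions 4 to 961, swap with position 4
  ... (956 more passes)
Total passes (and swaps) = n - 1 = 962 - 1 = 961


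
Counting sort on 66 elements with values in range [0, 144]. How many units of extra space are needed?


Output array size: 66 (to store sorted result)
Count array size: 145 (one slot per possible value, range 0 to 144)
Total extra space = 66 + 145 = 211


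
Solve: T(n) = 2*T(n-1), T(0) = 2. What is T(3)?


Unrolling:
T(3) = 2*T(2) = 2^2*T(1) = ... = 2^3*T(0)
= 2^3 * 2
= 8 * 2 = 16


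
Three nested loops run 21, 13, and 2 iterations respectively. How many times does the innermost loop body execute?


Loop 1 (outermost): 21 iterations
Loop 2 (middle): 13 iterations per outer
Loop 3 (innermost): 2 iterations per middle
Total = 21 * 13 * 2 = 546


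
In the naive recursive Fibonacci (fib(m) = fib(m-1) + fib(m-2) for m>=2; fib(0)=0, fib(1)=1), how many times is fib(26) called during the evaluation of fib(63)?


Let N(m) = number of times fib(m) is called while evaluating fib(63).
N(63) = 1 (the initial call).
N(62) = 1 (only fib(63) calls it).
For 1 <= m <= 61: fib(m) is called by fib(m+1) and fib(m+2), so
  N(m) = N(m+1) + N(m+2).
fib(0) is called only by fib(2), so N(0) = N(2).
Walk down from m=63:
  N(63)=1, N(62)=1, N(61)=2, N(60)=3, N(59)=5, N(58)=8, N(57)=13, N(56)=21, N(55)=34, N(54)=55, N(53)=89, N(52)=144, N(51)=233, N(50)=377, N(49)=610, N(48)=987, N(47)=1597, N(46)=2584, N(45)=4181, N(44)=6765, N(43)=10946, N(42)=17711, N(41)=28657, N(40)=46368, N(39)=75025, N(38)=121393, N(37)=196418, N(36)=317811, N(35)=514229, N(34)=832040, N(33)=1346269, N(32)=2178309, N(31)=3524578, N(30)=5702887, N(29)=9227465, N(28)=14930352, N(27)=24157817, N(26)=39088169
N(26) = 39088169


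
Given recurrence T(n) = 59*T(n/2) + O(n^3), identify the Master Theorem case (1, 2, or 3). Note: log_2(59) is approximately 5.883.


Master Theorem parameters: a=59, b=2, c=3
log_b(a) = 5.883
Compare b^c with a: 2^3 = 8 < 59, so c < log_b(a).
Comparing c=3 vs log_b(a)=5.883:
3 < 5.883 => Case 1
Result: T(n) = O(n^(log_2 59)) ~ O(n^5.883)
Master Theorem case = 1


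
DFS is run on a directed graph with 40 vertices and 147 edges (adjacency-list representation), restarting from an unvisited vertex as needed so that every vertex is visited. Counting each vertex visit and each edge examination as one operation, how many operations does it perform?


A full DFS traversal processes each vertex exactly once (push/pop on stack).
Each directed edge is examined once.
V = 40, E = 147
V + E = 187


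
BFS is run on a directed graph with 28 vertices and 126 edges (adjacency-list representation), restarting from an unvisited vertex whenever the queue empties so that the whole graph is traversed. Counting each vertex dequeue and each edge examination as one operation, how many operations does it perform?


A full BFS traversal dequeues each vertex exactly once and examines each directed edge exactly once.
V = 28 (vertex processing cost)
E = 126 (edge examination cost)
Total operations proportional to V + E = 28 + 126 = 154


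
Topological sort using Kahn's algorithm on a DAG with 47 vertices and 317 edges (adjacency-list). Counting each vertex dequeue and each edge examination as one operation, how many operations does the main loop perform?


Kahn's algorithm:
  1. Compute in-degrees: O(V + E)
  2. Process queue: each vertex dequeued once (O(V))
     each edge examined once (O(E))
Total = V + E = 47 + 317 = 364


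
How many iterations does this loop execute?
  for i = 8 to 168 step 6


The loop variable i takes values starting at 8 and increments by 6 each iteration.
Sequence: i = 8, 14, 20, 26, 32, 38, 44, 50, 56, ...
The upper bound 168 is inclusive, so the count is floor((last - first) / step) + 1:
floor((168 - 8) / 6) + 1 = floor(160/6) + 1 = 26 + 1 = 27


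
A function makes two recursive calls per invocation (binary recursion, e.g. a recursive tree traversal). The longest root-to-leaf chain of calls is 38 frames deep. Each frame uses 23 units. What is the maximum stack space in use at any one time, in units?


Binary recursion: the two calls run one after the other, so only one root-to-leaf chain of frames is on the stack at a time.
Maximum depth (longest chain) = 38 frames
Each frame = 23 units
Max stack space = 38 * 23 = 874


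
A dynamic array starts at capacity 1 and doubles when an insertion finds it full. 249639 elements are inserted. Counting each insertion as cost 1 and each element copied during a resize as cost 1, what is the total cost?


n = 249639
Insertion costs: 249639
Resizes copy 1, 2, 4, ... up to the largest power of 2 that is <= n-1 = 249638, i.e. 131072.
Copy costs = 1 + 2 + 4 + 8 + 16 + 32 + 64 + 128 + 256 + 512 + 1024 + 2048 + 4096 + 8192 + 16384 + 32768 + 65536 + 131072 = 262143
Total = 249639 + 262143 = 511782


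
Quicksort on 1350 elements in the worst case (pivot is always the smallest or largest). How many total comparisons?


In the worst case, each partition step picks the worst pivot:
  Partition 1: 1349 comparisons (n-1 elements to compare)
  Partition 2: 1348 comparisons
  Partition 3: 1347 comparisons
  Partition 4: 1346 comparisons
  Partition 5: 1345 comparisons
  ...
  Last partition: 0 comparisons
Total = (n-1) + (n-2) + ... + 1 + 0 = n*(n-1)/2
= 1350*1349/2 = 910575


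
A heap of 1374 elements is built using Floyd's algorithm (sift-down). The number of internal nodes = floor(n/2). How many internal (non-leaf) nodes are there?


Leaf nodes occupy roughly half the array.
Sift-down is called for each internal node, starting from the last one.
Internal nodes = floor(n/2) = floor(1374/2) = 687


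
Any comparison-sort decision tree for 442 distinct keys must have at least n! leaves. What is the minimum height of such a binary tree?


A binary decision tree of height h has at most 2^h leaves and needs at least n! of them, so h >= ceil(log2(n!)).
442! is far too large to multiply out, so use Stirling's series:
  ln(n!) ~ n ln n - n + (1/2) ln(2 pi n) + 1/(12n)  (error below 1/(360 n^3), negligible here)
  ln(442) = 6.0913099
  n ln n = 442 * 6.0913099 = 2692.3590
  (1/2) ln(2 pi * 442) = (1/2) ln(2777.1679) = 3.9646
  1/(12*442) = 0.0002
  ln(442!) ~ 2692.3590 - 442 + 3.9646 + 0.0002 = 2254.3238
Convert to base 2: log2(442!) = 2254.3238 / ln 2 = 2254.3238 / 0.69314718 = 3252.3018
ceil(3252.3018) = 3253


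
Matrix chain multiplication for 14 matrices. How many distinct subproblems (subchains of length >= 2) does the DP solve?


Subproblems are indexed by (i, j) where i < j.
Number of such pairs = n*(n-1)/2
= 14 * 13 / 2
= 91


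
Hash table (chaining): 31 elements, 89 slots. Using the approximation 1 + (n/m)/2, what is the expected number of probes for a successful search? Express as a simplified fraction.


Computing expected probes:
alpha = 31/89
= 1 + alpha/2
= 1 + 31/(2*89)
= (2*89 + 31) / (2*89)
= 209/178


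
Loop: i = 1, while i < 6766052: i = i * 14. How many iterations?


i multiplies by 14 each step:
i = 1 -> 14 -> 196 -> 2744 -> 38416 -> 537824 -> 7529536 (stop)
Iterations = ceil(log_14(6766052)) = 6


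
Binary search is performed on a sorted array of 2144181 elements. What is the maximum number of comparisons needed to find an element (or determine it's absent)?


Binary search halves the search space each comparison:
  Step 1: search space = 2144181 -> 1072090
  Step 2: search space = 1072090 -> 536045
  Step 3: search space = 536045 -> 268022
  Step 4: search space = 268022 -> 134011
  Step 5: search space = 134011 -> 67005
  Step 6: search space = 67005 -> 33502
  Step 7: search space = 33502 -> 16751
  Step 8: search space = 16751 -> 8375
  Step 9: search space = 8375 -> 4187
  Step 10: search space = 4187 -> 2093
  Step 11: search space = 2093 -> 1046
  Step 12: search space = 1046 -> 523
  Step 13: search space = 523 -> 261
  Step 14: search space = 261 -> 130
  Step 15: search space = 130 -> 65
  Step 16: search space = 65 -> 32
  Step 17: search space = 32 -> 16
  Step 18: search space = 16 -> 8
  Step 19: search space = 8 -> 4
  Step 20: search space = 4 -> 2
  Step 21: search space = 2 -> 1
  Step 22: search space = 1 (final check)
Maximum comparisons = floor(log2(2144181)) + 1 = 21 + 1 = 22


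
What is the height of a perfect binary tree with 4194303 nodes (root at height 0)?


A perfect binary tree with 4194303 nodes:
  4194303 = 2^22 - 1
  Levels: 0, 1, ..., 21
  Height = 21


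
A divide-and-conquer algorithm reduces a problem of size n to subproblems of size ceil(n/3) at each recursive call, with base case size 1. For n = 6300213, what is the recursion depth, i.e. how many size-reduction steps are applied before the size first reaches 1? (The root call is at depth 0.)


Each step divides the size by 3 (rounding up); after k steps the size is ceil(n/3^k), which equals 1 exactly when 3^k >= n.
So the depth is the smallest k with 3^k >= 6300213, i.e. ceil(log_3(6300213)).
3^14 = 4782969 < 6300213 <= 14348907 = 3^15
Recursion depth = 15


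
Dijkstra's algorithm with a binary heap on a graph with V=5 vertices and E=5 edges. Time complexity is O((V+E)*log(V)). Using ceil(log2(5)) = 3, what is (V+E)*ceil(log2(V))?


Dijkstra with a binary heap: each vertex is extracted once, each edge may relax once.
Each heap operation costs O(log V).
V + E = 5 + 5 = 10
ceil(log2(5)) = 3 (since 2^2 = 4 < 5 <= 8 = 2^3)
Total heap work = (V+E) * ceil(log2(V)) = 10 * 3 = 30


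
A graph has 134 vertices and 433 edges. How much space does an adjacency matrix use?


Adjacency matrix: V x V grid of entries
Space = V^2 = 134^2 = 134 * 134 = 17956


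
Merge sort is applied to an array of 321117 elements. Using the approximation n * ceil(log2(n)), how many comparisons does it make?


Merge sort divides the array into halves recursively.
Number of levels = ceil(log2(321117)) = 19
At each level, approximately n = 321117 comparisons are needed for merging.
Total comparisons ~ n * ceil(log2(n)) = 321117 * 19 = 6101223


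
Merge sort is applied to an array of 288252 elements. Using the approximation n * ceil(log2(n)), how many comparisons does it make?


Merge sort divides the array into halves recursively.
Number of levels = ceil(log2(288252)) = 19
At each level, approximately n = 288252 comparisons are needed for merging.
Total comparisons ~ n * ceil(log2(n)) = 288252 * 19 = 5476788


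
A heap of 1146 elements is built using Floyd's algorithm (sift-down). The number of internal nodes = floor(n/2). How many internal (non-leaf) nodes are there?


Leaf nodes occupy roughly half the array.
Sift-down is called for each internal node, starting from the last one.
Internal nodes = floor(n/2) = floor(1146/2) = 573


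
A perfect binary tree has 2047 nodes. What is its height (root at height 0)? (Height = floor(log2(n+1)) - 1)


For a perfect binary tree of height h: n = 2^(h+1) - 1, so h = log2(n+1) - 1.
  n + 1 = 2048 = 2^11
  log2(2048) = 11
  height = 11 - 1 = 10


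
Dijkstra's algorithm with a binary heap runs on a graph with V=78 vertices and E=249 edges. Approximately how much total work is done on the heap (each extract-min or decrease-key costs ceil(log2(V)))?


Dijkstra with a binary heap: each vertex is extracted once, each edge may relax once.
Each heap operation costs O(log V).
V + E = 78 + 249 = 327
ceil(log2(78)) = 7 (since 2^6 = 64 < 78 <= 128 = 2^7)
Total heap work = (V+E) * ceil(log2(V)) = 327 * 7 = 2289


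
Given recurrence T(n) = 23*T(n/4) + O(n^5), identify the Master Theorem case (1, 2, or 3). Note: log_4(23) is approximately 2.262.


Master Theorem parameters: a=23, b=4, c=5
log_b(a) = 2.262
Compare b^c with a: 4^5 = 1024 > 23, so c > log_b(a).
Comparing c=5 vs log_b(a)=2.262:
5 > 2.262 => Case 3
Result: T(n) = O(n^5)
Master Theorem case = 3


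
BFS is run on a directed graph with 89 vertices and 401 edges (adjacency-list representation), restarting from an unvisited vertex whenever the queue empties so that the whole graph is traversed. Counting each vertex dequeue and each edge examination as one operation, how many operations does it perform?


A full BFS traversal dequeues each vertex exactly once and examines each directed edge exactly once.
V = 89 (vertex processing cost)
E = 401 (edge examination cost)
Total operations proportional to V + E = 89 + 401 = 490


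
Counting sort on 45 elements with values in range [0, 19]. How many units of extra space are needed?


Output array size: 45 (to store sorted result)
Count array size: 20 (one slot per possible value, range 0 to 19)
Total extra space = 45 + 20 = 65


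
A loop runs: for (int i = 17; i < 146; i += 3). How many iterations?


Loop starts at i = 17, increments by 3, stops when i >= 146.
Number of iterations = ceil((146 - 17) / 3)
= ceil(129 / 3)
= 43


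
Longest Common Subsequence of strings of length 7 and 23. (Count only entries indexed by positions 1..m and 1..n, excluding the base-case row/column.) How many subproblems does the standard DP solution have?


DP table indexed by positions in both strings.
First string: 7 positions
Second string: 23 positions
Total = 7 * 23 = 161


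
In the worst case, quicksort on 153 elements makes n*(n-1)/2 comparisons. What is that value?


Sum of comparisons per partition:
152 + 151 + ... + 1 + 0
= 153 * (153 - 1) / 2
= 153 * 152 / 2
= 11628


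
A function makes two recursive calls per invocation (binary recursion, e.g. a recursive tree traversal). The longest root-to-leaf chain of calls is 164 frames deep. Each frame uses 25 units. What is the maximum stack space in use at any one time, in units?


Binary recursion: the two calls run one after the other, so only one root-to-leaf chain of frames is on the stack at a time.
Maximum depth (longest chain) = 164 frames
Each frame = 25 units
Max stack space = 164 * 25 = 4100


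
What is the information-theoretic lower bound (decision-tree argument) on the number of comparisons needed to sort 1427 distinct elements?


A binary decision tree of height h has at most 2^h leaves and needs at least n! of them, so h >= ceil(log2(n!)).
1427! is far too large to multiply out, so use Stirling's series:
  ln(n!) ~ n ln n - n + (1/2) ln(2 pi n) + 1/(12n)  (error below 1/(360 n^3), negligible here)
  ln(1427) = 7.2633296
  n ln n = 1427 * 7.2633296 = 10364.7713
  (1/2) ln(2 pi * 1427) = (1/2) ln(8966.1054) = 4.5506
  1/(12*1427) = 0.0001
  ln(1427!) ~ 10364.7713 - 1427 + 4.5506 + 0.0001 = 8942.3220
Convert to base 2: log2(1427!) = 8942.3220 / ln 2 = 8942.3220 / 0.69314718 = 12901.0436
ceil(12901.0436) = 12902


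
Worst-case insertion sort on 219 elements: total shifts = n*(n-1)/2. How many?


Sum of shifts = 1 + 2 + 3 + ... + 218
= 219 * 218 / 2
= 47742 / 2
= 23871


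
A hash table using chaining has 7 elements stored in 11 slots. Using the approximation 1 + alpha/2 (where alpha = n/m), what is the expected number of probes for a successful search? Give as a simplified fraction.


Load factor alpha = n/m = 7/11
Expected probes = 1 + alpha/2 = 1 + 7/(2*11)
= 1 + 7/22
= 22/22 + 7/22
= 29/22


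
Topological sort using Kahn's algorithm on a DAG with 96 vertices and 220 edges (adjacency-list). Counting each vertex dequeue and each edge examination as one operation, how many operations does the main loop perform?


Kahn's algorithm:
  1. Compute in-degrees: O(V + E)
  2. Process queue: each vertex dequeued once (O(V))
     each edge examined once (O(E))
Total = V + E = 96 + 220 = 316


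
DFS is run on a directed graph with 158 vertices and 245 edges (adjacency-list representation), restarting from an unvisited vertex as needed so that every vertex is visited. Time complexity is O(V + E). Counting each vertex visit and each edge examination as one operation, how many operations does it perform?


A full DFS traversal processes each vertex exactly once (push/pop on stack).
Each directed edge is examined once.
V = 158, E = 245
V + E = 403


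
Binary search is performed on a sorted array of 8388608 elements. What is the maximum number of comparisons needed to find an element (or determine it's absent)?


Binary search halves the search space each comparison:
  Step 1: search space = 8388608 -> 4194304
  Step 2: search space = 4194304 -> 2097152
  Step 3: search space = 2097152 -> 1048576
  Step 4: search space = 1048576 -> 524288
  Step 5: search space = 524288 -> 262144
  Step 6: search space = 262144 -> 131072
  Step 7: search space = 131072 -> 65536
  Step 8: search space = 65536 -> 32768
  Step 9: search space = 32768 -> 16384
  Step 10: search space = 16384 -> 8192
  Step 11: search space = 8192 -> 4096
  Step 12: search space = 4096 -> 2048
  Step 13: search space = 2048 -> 1024
  Step 14: search space = 1024 -> 512
  Step 15: search space = 512 -> 256
  Step 16: search space = 256 -> 128
  Step 17: search space = 128 -> 64
  Step 18: search space = 64 -> 32
  Step 19: search space = 32 -> 16
  Step 20: search space = 16 -> 8
  Step 21: search space = 8 -> 4
  Step 22: search space = 4 -> 2
  Step 23: search space = 2 -> 1
  Step 24: search space = 1 (final check)
Maximum comparisons = floor(log2(8388608)) + 1 = 23 + 1 = 24


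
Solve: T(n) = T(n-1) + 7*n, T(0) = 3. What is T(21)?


Expanding the recurrence:
T(21) = T(20) + 7*21
       = T(19) + 7*20 + 7*21
       ...
       = T(0) + 7*(1 + 2 + ... + 21)
       = 3 + 7 * 21*22/2
       = 3 + 7 * 231
       = 3 + 1617 = 1620


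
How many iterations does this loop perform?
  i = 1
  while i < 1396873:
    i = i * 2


The loop variable doubles each iteration:
i = 1 -> 2 -> 4 -> 8 -> 16 -> 32 -> 64 -> 128 -> 256 -> 512 -> 1024 -> 2048 -> 4096 -> 8192 -> 16384 -> 32768 -> 65536 -> 131072 -> 262144 -> 524288 -> 1048576 -> 2097152 (stop, 2097152 >= 1396873)
Number of doublings = ceil(log2(1396873)) = 21


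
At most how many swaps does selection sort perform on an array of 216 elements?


Each of the 215 passes places one element in its final position.
Pass 1: swap minimum into position 0
Pass 2: swap minimum of remaining into position 1
...
Pass 215: last two elements, one swap
Maximum swaps = 216 - 1 = 215


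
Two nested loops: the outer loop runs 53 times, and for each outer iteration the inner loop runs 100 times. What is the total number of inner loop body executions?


Outer loop: 53 iterations
Inner loop: 100 iterations per outer iteration
Total = 53 * 100 = 5300


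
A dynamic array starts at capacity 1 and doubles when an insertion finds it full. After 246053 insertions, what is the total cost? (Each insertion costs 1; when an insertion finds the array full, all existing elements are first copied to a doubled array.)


Insertion cost: 246053 (one per element)
Resizes occur just before inserting elements 2, 3, 5, 9, ...
Elements copied at each resize: 1 + 2 + 4 + 8 + 16 + 32 + 64 + 128 + 256 + 512 + 1024 + 2048 + 4096 + 8192 + 16384 + 32768 + 65536 + 131072
Sum of copies = 262143 (geometric series: 2^k - 1)
Total = 246053 + 262143 = 508196


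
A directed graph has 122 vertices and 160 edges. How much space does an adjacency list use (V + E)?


Adjacency list: one list head per vertex + one entry per edge
Vertex heads: 122
Edge entries: 160
Total = 122 + 160 = 282


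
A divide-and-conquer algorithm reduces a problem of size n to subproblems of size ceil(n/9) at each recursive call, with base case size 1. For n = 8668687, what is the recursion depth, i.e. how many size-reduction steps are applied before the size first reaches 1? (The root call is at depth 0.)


Each step divides the size by 9 (rounding up); after k steps the size is ceil(n/9^k), which equals 1 exactly when 9^k >= n.
So the depth is the smallest k with 9^k >= 8668687, i.e. ceil(log_9(8668687)).
9^7 = 4782969 < 8668687 <= 43046721 = 9^8
Recursion depth = 8


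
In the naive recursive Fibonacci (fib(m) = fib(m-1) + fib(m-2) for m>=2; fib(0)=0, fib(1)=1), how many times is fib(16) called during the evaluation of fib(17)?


Let N(m) = number of times fib(m) is called while evaluating fib(17).
N(17) = 1 (the initial call).
N(16) = 1 (only fib(17) calls it).
For 1 <= m <= 15: fib(m) is called by fib(m+1) and fib(m+2), so
  N(m) = N(m+1) + N(m+2).
fib(0) is called only by fib(2), so N(0) = N(2).
Walk down from m=17:
  N(17)=1, N(16)=1
N(16) = 1


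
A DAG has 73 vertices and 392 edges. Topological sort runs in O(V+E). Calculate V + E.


V = 73 (vertex processing)
E = 392 (edge processing)
V + E = 73 + 392 = 465


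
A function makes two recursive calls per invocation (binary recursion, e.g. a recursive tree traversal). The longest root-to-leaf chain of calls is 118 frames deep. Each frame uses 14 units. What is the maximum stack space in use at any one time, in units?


Binary recursion: the two calls run one after the other, so only one root-to-leaf chain of frames is on the stack at a time.
Maximum depth (longest chain) = 118 frames
Each frame = 14 units
Max stack space = 118 * 14 = 1652


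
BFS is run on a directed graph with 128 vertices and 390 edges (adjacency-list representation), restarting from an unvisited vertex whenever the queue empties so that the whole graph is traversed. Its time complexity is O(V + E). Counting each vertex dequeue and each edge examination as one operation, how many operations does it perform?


A full BFS traversal dequeues each vertex exactly once and examines each directed edge exactly once.
V = 128 (vertex processing cost)
E = 390 (edge examination cost)
Total operations proportional to V + E = 128 + 390 = 518
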